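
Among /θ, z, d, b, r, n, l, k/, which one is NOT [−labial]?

b

Every segment except /b/ is [−labial]. /b/ (voiced bilabial stop) is [+labial], so it is the exception.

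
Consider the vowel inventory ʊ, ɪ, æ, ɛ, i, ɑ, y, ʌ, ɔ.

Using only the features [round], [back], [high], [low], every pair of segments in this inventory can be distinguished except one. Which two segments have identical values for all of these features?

On the given features, /ɪ/ and /i/ have an identical profile: [-round], [-back], [+high], [-low]. No other two segments in the inventory coincide on all 4 features. (They do differ in [tense], which is not among the given features.)

ɪ, i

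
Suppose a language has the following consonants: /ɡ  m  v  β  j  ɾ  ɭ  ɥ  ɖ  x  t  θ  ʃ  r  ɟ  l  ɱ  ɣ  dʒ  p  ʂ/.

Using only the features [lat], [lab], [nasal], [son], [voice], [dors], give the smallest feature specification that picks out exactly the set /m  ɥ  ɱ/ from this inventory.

/m, ɥ, ɱ/ are all [+sonorant], [+labial], and no other segment in the inventory matches both values. Dropping any one of them over-generates: [+labial] alone would also admit /v, β, p/; [+sonorant] alone would also admit /j, ɾ, ɭ, r, …/. No other single listed feature picks out exactly this set either, so fewer than two features will not do.

[+son, +lab]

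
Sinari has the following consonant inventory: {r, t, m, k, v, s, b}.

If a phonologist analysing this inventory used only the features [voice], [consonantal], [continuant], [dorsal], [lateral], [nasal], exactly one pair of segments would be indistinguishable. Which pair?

/r/ (alveolar trill) and /v/ (voiced labiodental fricative) are both [+voice], [+consonantal], [+continuant], [−dorsal], [−lateral], [−nasal], so none of the listed features separates them. (They do differ in [sonorant], [labial] and [coronal], which are not among the given features.) Every other pair in the inventory differs on at least one listed feature.

r, v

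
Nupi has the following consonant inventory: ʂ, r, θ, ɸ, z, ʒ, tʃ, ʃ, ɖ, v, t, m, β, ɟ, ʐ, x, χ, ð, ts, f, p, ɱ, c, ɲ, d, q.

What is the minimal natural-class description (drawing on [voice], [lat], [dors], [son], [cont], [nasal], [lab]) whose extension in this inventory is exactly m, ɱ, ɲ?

Every target segment is [+nasal] and no other inventory member is, so one feature is enough.

[+nasal]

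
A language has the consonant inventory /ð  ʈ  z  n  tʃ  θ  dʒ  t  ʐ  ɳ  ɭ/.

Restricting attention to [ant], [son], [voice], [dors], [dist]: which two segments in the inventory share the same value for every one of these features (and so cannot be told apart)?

ɭ, ɳ

Both /ɭ/ and /ɳ/ are [−anterior], [+sonorant], [+voice], [−dorsal], [−distributed]. Since the list omits [nasal] and [lateral] — which do distinguish the retroflex lateral approximant from the retroflex nasal — this pair collapses; all other pairs remain distinct.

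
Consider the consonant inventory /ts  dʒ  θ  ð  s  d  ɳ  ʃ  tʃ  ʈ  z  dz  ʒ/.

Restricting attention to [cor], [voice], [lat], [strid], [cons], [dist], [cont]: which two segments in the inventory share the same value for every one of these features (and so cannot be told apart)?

d, ɳ

Both /d/ and /ɳ/ are [+coronal], [+voice], [−lateral], [−strident], [+consonantal], [−distributed], [−continuant]. Since the list omits [sonorant], [nasal] and [anterior] — which do distinguish the voiced alveolar stop from the retroflex nasal — this pair collapses; all other pairs remain distinct.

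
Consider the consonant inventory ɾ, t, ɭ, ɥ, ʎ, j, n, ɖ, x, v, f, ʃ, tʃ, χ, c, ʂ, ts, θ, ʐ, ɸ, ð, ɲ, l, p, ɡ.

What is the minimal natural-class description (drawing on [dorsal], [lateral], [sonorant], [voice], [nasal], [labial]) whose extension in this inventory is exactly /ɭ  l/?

[+lateral, −dorsal]

/ɭ, l/ are all [+lateral], [−dorsal], and no other segment in the inventory matches both values. Dropping any one of them over-generates: [−dorsal] alone would also admit /ɾ, t, n, ɖ, …/; [+lateral] alone would also admit /ʎ/. No other single listed feature picks out exactly this set either, so fewer than two features will not do.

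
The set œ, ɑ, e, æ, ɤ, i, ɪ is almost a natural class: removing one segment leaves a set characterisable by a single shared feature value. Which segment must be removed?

œ

The remaining segments after removing /œ/ share [−round]; /œ/ (mid front rounded lax vowel) is [+round]. For every other candidate removal, the leftover set fails to share any single feature value that the removed segment lacks.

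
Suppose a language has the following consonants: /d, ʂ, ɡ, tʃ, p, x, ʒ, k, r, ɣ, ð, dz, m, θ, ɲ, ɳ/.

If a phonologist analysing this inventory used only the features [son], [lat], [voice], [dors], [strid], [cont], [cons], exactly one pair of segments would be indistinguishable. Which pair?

m, ɳ

/m/ (bilabial nasal) and /ɳ/ (retroflex nasal) are both [+sonorant], [−lateral], [+voice], [−dorsal], [−strident], [−continuant], [+consonantal], so none of the listed features separates them. (They do differ in [labial] and [coronal], which are not among the given features.) Every other pair in the inventory differs on at least one listed feature.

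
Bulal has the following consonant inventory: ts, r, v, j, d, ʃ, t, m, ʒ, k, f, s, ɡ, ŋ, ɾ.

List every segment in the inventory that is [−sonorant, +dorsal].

Eliminate segments failing any feature: /ts, v, d, ʃ, t, ʒ, f, s/ are [−dorsal]; /r, j, m, ŋ, ɾ/ are [+sonorant]. The remaining /k, ɡ/ satisfy [−sonorant], [+dorsal].

k, ɡ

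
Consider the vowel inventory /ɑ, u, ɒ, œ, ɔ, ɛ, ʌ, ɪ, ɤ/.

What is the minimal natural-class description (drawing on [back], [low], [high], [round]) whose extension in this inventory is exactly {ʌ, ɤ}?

Every target segment is [-low], [+back], [-round]; each remaining inventory member fails at least one of these. Each conjunct is needed — [+back, -round] alone would also admit /ɑ/; [-low, -round] alone would also admit /ɛ, ɪ/; [-low, +back] alone would also admit /u, ɔ/ — and no other combination of two listed features has exactly this extension, so three is the minimum.

[-low, +back, -round]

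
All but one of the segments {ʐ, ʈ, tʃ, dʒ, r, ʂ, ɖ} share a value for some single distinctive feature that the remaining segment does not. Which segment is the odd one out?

/ɖ, ʈ, ʂ, tʃ, dʒ, ʐ/ are all [-anterior], but /r/ (alveolar trill) is [+anterior]. No other single segment can be removed to leave a set sharing one feature value that the removed segment lacks, so /r/ is the odd one out.

r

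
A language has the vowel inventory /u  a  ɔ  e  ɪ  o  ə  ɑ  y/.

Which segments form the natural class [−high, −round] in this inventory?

Checking each segment against [−high], [−round]: /a/ (low unrounded vowel), /e/ (mid front unrounded tense vowel), /ə/ (mid central vowel (schwa)), /ɑ/ (low back unrounded vowel) satisfy every feature; every other segment in the inventory fails at least one.

a, e, ə, ɑ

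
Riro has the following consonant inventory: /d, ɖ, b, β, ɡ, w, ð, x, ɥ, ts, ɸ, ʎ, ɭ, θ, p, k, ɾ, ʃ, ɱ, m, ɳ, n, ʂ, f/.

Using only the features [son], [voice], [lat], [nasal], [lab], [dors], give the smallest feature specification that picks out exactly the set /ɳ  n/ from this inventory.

The class [+nasal], [−labial] has exactly /ɳ, n/ as its extension in this inventory. No smaller conjunction from the listed features achieves this: [−labial] alone would also admit /d, ɖ, ɡ, ð, …/; [+nasal] alone would also admit /ɱ, m/; and checking the remaining single features turns up none with this extension.

[+nasal, −lab]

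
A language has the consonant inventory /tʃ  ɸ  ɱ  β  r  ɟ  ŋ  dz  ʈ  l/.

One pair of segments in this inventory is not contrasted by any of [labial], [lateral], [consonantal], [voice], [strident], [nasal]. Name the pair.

On the given features, /ɟ/ and /r/ have an identical profile: [−labial], [−lateral], [+consonantal], [+voice], [−strident], [−nasal]. No other two segments in the inventory coincide on all 6 features. (They do differ in [sonorant], [continuant] and [dorsal], which are not among the given features.)

ɟ, r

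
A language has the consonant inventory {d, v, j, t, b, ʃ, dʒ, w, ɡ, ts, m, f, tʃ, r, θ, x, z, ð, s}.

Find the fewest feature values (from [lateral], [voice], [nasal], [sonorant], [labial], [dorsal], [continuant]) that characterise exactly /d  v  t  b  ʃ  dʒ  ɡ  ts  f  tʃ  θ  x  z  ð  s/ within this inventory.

The target set is precisely the extension of [-sonorant] in this inventory.

[-sonorant]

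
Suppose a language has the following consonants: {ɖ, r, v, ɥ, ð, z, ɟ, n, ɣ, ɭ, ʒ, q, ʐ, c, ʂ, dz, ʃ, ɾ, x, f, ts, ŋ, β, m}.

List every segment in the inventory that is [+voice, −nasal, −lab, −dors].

ɖ, r, ð, z, ɭ, ʒ, ʐ, dz, ɾ

The [+voice] segments are /ɖ, r, v, ɥ, ð, z, ɟ, n, ɣ, ɭ, ʒ, ʐ, dz, ɾ, ŋ, β, m/.
Among these, [−nasal] gives /ɖ, r, v, ɥ, ð, z, ɟ, ɣ, ɭ, ʒ, ʐ, dz, ɾ, β/.
Then [−labial] gives /ɖ, r, ð, z, ɟ, ɣ, ɭ, ʒ, ʐ, dz, ɾ/.
Then [−dorsal] leaves /ɖ, r, ð, z, ɭ, ʒ, ʐ, dz, ɾ/.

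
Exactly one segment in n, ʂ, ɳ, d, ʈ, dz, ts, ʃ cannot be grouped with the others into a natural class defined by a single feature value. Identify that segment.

ʃ

[distributed] groups all but one: /ʂ, d, n, ts, dz, ɳ, ʈ/ share [−distributed] while /ʃ/ (voiceless postalveolar fricative) alone is [+distributed]. Removing any other segment would not leave a single-feature class that excludes it.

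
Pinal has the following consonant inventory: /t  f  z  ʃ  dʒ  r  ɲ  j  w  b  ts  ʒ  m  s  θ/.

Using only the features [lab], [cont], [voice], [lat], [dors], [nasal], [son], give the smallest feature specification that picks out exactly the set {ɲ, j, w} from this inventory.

Every target segment is [+dorsal] and no other inventory member is, so one feature is enough.

[+dors]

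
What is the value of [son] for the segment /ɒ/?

/ɒ/ is the low back rounded vowel, hence [+sonorant].

[+sonorant]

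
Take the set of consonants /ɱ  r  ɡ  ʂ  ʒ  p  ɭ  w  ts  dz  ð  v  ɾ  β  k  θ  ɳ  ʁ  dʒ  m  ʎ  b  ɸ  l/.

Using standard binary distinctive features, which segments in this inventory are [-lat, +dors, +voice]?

ɡ, w, ʁ

Among the inventory, the [-lateral] segments are /ɱ, r, ɡ, ʂ, ʒ, p, w, ts, dz, ð, v, ɾ, β, k, θ, ɳ, ʁ, dʒ, m, b, ɸ/.
Then [+dorsal] gives /ɡ, w, k, ʁ/.
Then [+voice] leaves /ɡ, w, ʁ/.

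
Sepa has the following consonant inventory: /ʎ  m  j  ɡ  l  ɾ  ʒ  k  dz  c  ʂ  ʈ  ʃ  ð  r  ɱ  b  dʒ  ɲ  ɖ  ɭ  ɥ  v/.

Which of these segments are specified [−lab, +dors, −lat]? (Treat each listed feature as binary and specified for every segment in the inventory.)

Checking each segment against [−labial], [+dorsal], [−lateral]: /j/ (palatal glide), /ɡ/ (voiced velar stop), /k/ (voiceless velar stop), /c/ (voiceless palatal stop), /ɲ/ (palatal nasal) satisfy every feature; every other segment in the inventory fails at least one.

j, ɡ, k, c, ɲ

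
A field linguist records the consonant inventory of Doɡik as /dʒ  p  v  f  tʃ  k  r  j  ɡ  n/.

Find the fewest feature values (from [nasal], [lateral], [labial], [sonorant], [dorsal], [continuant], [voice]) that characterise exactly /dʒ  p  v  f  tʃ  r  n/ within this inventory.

[-dorsal]

The target set is precisely the extension of [-dorsal] in this inventory.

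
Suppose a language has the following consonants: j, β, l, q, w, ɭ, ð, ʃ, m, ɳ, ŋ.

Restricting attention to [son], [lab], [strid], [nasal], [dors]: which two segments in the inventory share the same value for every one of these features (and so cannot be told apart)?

/l/ (alveolar lateral approximant) and /ɭ/ (retroflex lateral approximant) are both [+sonorant], [-labial], [-strident], [-nasal], [-dorsal], so none of the listed features separates them. (They do differ in [anterior], which is not among the given features.) Every other pair in the inventory differs on at least one listed feature.

l, ɭ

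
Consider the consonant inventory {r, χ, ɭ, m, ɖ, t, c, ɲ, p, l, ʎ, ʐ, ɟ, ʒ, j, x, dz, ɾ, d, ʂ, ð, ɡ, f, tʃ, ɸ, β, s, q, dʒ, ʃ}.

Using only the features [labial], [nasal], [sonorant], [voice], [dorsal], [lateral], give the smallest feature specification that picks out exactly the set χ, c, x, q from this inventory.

[−voice, +dorsal]

Every target segment is [−voice], [+dorsal]; each remaining inventory member fails at least one of these. Each conjunct is needed — [+dorsal] alone would also admit /ɲ, ʎ, ɟ, j, …/; [−voice] alone would also admit /t, p, ʂ, f, …/ — and no other single listed feature has exactly this extension, so two is the minimum.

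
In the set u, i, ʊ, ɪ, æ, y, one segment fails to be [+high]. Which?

/u, ʊ, y, ɪ, i/ are all [+high]; /æ/ (low front unrounded vowel) is [−high].

æ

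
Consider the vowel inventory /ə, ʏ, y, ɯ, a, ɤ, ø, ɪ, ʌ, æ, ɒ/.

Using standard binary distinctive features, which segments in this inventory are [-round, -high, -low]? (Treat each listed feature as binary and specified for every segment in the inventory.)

ə, ɤ, ʌ

Checking each segment against [-round], [-high], [-low]: /ə/ (mid central vowel (schwa)), /ɤ/ (mid back unrounded tense vowel), /ʌ/ (mid back unrounded lax vowel) satisfy every feature; every other segment in the inventory fails at least one.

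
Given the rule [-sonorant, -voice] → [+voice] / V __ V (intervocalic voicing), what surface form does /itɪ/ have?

/t/ satisfies [-sonorant, -voice] and sits in V __ V. The [+voice] counterpart of the voiceless alveolar stop is /d/. Other segments in /itɪ/ either fail the structural description or are not in the environment, so the surface form is [idɪ].

[idɪ]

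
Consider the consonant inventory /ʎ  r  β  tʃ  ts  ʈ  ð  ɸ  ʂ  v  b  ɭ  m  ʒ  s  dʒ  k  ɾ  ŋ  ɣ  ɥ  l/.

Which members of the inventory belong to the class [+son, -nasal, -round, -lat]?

Checking each segment against [+sonorant], [-nasal], [-round], [-lateral]: /r/ (alveolar trill), /ɾ/ (alveolar tap) satisfy every feature; every other segment in the inventory fails at least one.

r, ɾ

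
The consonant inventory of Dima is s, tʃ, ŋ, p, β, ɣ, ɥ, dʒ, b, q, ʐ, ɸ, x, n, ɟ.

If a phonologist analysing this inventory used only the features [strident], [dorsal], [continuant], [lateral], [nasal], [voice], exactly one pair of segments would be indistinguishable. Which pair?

ɣ, ɥ

On the given features, /ɣ/ and /ɥ/ have an identical profile: [−strident], [+dorsal], [+continuant], [−lateral], [−nasal], [+voice]. No other two segments in the inventory coincide on all 6 features. (They do differ in [sonorant], [labial], [round] and [back], which are not among the given features.)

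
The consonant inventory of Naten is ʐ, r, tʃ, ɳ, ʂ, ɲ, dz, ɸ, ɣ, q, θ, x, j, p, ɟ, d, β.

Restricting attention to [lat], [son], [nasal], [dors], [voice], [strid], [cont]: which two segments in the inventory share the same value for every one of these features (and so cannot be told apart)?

ɸ, θ

Both /ɸ/ and /θ/ are [−lateral], [−sonorant], [−nasal], [−dorsal], [−voice], [−strident], [+continuant]. Since the list omits [labial] and [coronal] — which do distinguish the voiceless bilabial fricative from the voiceless dental fricative — this pair collapses; all other pairs remain distinct.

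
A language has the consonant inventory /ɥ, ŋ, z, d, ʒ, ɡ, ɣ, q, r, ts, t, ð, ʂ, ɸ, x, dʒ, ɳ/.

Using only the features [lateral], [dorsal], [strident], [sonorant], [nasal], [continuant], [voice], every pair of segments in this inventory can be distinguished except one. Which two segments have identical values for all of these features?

ʒ, z

/ʒ/ (voiced postalveolar fricative) and /z/ (voiced alveolar fricative) are both [-lateral], [-dorsal], [+strident], [-sonorant], [-nasal], [+continuant], [+voice], so none of the listed features separates them. (They do differ in [anterior] and [distributed], which are not among the given features.) Every other pair in the inventory differs on at least one listed feature.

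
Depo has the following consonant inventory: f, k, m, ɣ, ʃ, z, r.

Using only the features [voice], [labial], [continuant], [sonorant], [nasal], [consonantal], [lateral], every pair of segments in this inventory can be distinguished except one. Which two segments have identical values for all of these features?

z, ɣ

On the given features, /z/ and /ɣ/ have an identical profile: [+voice], [−labial], [+continuant], [−sonorant], [−nasal], [+consonantal], [−lateral]. No other two segments in the inventory coincide on all 7 features. (They do differ in [strident], [coronal] and [dorsal], which are not among the given features.)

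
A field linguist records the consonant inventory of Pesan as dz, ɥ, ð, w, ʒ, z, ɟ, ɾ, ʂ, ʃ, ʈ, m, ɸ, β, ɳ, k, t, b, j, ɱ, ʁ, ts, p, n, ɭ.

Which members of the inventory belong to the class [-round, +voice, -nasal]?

dz, ð, ʒ, z, ɟ, ɾ, β, b, j, ʁ, ɭ

Checking each segment against [-round], [+voice], [-nasal]: /dz/ (voiced alveolar affricate), /ð/ (voiced dental fricative), /ʒ/ (voiced postalveolar fricative), /z/ (voiced alveolar fricative), /ɟ/ (voiced palatal stop), /ɾ/ (alveolar tap), among others, satisfy every feature; every other segment in the inventory fails at least one.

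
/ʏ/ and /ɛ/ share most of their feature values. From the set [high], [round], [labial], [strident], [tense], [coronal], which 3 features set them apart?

[labial], [round], [high]

/ʏ/ (high front rounded lax vowel) and /ɛ/ (mid front unrounded lax vowel) agree on [-strident], [-tense], [-coronal]. They differ on [labial] (/ʏ/ [+], /ɛ/ [-]), [round] (/ʏ/ [+], /ɛ/ [-]), [high] (/ʏ/ [+], /ɛ/ [-]).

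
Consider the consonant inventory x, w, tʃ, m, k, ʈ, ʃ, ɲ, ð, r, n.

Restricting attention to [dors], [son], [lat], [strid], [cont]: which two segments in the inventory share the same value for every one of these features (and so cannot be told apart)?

m, n

On the given features, /m/ and /n/ have an identical profile: [−dorsal], [+sonorant], [−lateral], [−strident], [−continuant]. No other two segments in the inventory coincide on all 5 features. (They do differ in [labial] and [coronal], which are not among the given features.)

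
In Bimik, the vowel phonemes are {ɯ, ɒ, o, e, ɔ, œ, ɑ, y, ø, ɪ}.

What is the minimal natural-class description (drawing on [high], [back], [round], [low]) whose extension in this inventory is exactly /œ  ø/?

[-high, -back, +round]

/œ, ø/ are all [-high], [-back], [+round], and no other segment in the inventory matches all three values. Dropping any one of them over-generates: [-back, +round] alone would also admit /y/; [-high, +round] alone would also admit /ɒ, o, ɔ/; [-high, -back] alone would also admit /e/. No other combination of two listed features picks out exactly this set either, so fewer than three features will not do.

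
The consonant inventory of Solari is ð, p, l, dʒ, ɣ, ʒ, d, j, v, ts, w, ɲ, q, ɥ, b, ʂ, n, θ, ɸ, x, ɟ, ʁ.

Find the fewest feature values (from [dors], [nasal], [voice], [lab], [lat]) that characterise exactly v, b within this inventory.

/v, b/ are all [+voice], [+labial], [−dorsal], and no other segment in the inventory matches all three values. Dropping any one of them over-generates: [+labial, −dorsal] alone would also admit /p, ɸ/; [+voice, −dorsal] alone would also admit /ð, l, dʒ, ʒ, …/; [+voice, +labial] alone would also admit /w, ɥ/. No other combination of two listed features picks out exactly this set either, so fewer than three features will not do.

[+voice, +lab, −dors]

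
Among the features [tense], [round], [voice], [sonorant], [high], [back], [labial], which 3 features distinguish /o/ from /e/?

/o/ is the mid back rounded tense vowel and /e/ is the mid front unrounded tense vowel. Both are [+tense], [+voice], [+sonorant], [-high]. /o/ is [+labial] while /e/ is [-labial]; /o/ is [+round] while /e/ is [-round]; /o/ is [+back] while /e/ is [-back], so the distinguishing features are [labial], [round], [back].

[labial], [round], [back]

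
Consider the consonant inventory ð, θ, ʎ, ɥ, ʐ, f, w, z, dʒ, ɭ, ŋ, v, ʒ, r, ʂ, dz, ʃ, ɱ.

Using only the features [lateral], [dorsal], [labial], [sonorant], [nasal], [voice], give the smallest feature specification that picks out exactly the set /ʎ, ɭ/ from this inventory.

[+lateral]

Every target segment is [+lateral] and no other inventory member is, so one feature is enough.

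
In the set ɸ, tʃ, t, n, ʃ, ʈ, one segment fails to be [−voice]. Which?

n

/ʈ, tʃ, ɸ, ʃ, t/ are all [−voice]; /n/ (alveolar nasal) is [+voice].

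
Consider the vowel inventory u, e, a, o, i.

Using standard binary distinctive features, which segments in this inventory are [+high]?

u, i

The [+high] segments here are /u, i/; the remaining /e, a, o/ are [-high].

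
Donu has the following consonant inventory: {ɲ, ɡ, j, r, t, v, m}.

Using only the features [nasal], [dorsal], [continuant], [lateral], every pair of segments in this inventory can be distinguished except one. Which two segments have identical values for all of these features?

On the given features, /r/ and /v/ have an identical profile: [-nasal], [-dorsal], [+continuant], [-lateral]. No other two segments in the inventory coincide on all 4 features. (They do differ in [sonorant], [labial] and [coronal], which are not among the given features.)

r, v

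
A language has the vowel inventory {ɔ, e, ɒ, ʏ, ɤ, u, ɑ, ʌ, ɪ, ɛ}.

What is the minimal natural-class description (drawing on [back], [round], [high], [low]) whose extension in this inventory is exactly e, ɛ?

[−high, −back]

Every target segment is [−high], [−back]; each remaining inventory member fails at least one of these. Each conjunct is needed — [−back] alone would also admit /ʏ, ɪ/; [−high] alone would also admit /ɔ, ɒ, ɤ, ɑ, …/ — and no other single listed feature has exactly this extension, so two is the minimum.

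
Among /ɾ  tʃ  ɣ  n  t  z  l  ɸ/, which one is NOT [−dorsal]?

ɣ

/ɣ/ is the voiced velar fricative, which is [+dorsal]; the rest — /n, tʃ, ɸ, ɾ, t, l, z/ — are [−dorsal].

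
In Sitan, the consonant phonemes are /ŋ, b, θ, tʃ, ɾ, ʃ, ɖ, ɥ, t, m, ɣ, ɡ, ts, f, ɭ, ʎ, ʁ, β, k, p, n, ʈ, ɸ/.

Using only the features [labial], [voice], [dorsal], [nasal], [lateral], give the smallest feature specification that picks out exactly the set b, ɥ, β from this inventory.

/b, ɥ, β/ are all [+voice], [-nasal], [+labial], and no other segment in the inventory matches all three values. Dropping any one of them over-generates: [-nasal, +labial] alone would also admit /f, p, ɸ/; [+voice, +labial] alone would also admit /m/; [+voice, -nasal] alone would also admit /ɾ, ɖ, ɣ, ɡ, …/. No other combination of two listed features picks out exactly this set either, so fewer than three features will not do.

[+voice, -nasal, +labial]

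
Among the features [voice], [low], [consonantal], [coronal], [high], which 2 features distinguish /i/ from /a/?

/i/ is the high front unrounded tense vowel and /a/ is the low unrounded vowel. Both are [+voice], [−consonantal], [−coronal]. /i/ is [+high] while /a/ is [−high]; /i/ is [−low] while /a/ is [+low], so the distinguishing features are [high], [low].

[high], [low]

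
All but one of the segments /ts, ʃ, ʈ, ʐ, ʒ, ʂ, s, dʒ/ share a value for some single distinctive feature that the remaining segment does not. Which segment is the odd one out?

The remaining segments after removing /ʈ/ share [+strident]; /ʈ/ (voiceless retroflex stop) is [−strident]. For every other candidate removal, the leftover set fails to share any single feature value that the removed segment lacks.

ʈ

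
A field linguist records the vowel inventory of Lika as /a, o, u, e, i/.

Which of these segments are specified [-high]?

a, o, e

The [-high] segments here are /a, o, e/; the remaining /u, i/ are [+high].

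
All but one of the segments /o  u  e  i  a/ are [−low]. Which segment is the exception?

a

Every segment except /a/ is [−low]. /a/ (low unrounded vowel) is [+low], so it is the exception.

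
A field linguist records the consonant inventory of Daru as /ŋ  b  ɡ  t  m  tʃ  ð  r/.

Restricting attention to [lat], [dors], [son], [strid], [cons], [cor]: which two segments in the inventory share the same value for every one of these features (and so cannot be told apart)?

/t/ (voiceless alveolar stop) and /ð/ (voiced dental fricative) are both [-lateral], [-dorsal], [-sonorant], [-strident], [+consonantal], [+coronal], so none of the listed features separates them. (They do differ in [voice], [continuant] and [distributed], which are not among the given features.) Every other pair in the inventory differs on at least one listed feature.

t, ð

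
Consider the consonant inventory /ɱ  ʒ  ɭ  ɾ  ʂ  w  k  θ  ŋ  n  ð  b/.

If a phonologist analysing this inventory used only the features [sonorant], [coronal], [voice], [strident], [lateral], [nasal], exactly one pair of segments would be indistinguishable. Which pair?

ŋ, ɱ

/ŋ/ (velar nasal) and /ɱ/ (labiodental nasal) are both [+sonorant], [-coronal], [+voice], [-strident], [-lateral], [+nasal], so none of the listed features separates them. (They do differ in [labial] and [dorsal], which are not among the given features.) Every other pair in the inventory differs on at least one listed feature.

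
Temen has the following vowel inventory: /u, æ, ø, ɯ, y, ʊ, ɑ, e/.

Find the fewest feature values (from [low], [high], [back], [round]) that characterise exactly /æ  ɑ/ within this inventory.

[+low]

The target set is precisely the extension of [+low] in this inventory.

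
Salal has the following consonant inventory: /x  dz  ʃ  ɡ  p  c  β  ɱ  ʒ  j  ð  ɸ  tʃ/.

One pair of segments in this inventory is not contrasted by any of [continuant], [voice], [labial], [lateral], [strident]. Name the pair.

ð, j

On the given features, /ð/ and /j/ have an identical profile: [+continuant], [+voice], [-labial], [-lateral], [-strident]. No other two segments in the inventory coincide on all 5 features. (They do differ in [sonorant] and [dorsal], which are not among the given features.)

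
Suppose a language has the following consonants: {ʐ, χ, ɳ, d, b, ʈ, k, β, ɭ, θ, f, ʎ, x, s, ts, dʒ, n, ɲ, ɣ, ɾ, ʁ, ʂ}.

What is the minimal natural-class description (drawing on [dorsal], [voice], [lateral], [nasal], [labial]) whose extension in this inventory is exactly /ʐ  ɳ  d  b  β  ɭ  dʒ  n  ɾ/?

[+voice, -dorsal]

The class [+voice], [-dorsal] has exactly /ʐ, ɳ, d, b, β, ɭ, dʒ, n, ɾ/ as its extension in this inventory. No smaller conjunction from the listed features achieves this: [-dorsal] alone would also admit /ʈ, θ, f, s, …/; [+voice] alone would also admit /ʎ, ɲ, ɣ, ʁ/; and checking the remaining single features turns up none with this extension.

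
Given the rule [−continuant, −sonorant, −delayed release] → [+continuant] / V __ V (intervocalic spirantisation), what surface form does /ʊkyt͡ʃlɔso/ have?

[ʊxyt͡ʃlɔso]

The only segment in the rule's environment that also matches [−continuant, −sonorant, −delayed release] is /k/. Applying [+continuant] turns the voiceless velar stop into /x/ (voiceless velar fricative), giving [ʊxyt͡ʃlɔso].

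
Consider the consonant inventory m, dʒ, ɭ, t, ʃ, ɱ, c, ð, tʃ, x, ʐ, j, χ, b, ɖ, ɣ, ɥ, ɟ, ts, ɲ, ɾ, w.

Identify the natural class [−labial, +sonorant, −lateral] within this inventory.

j, ɲ, ɾ

The [−labial] segments are /dʒ, ɭ, t, ʃ, c, ð, tʃ, x, ʐ, j, χ, ɖ, ɣ, ɟ, ts, ɲ, ɾ/.
Among these, [+sonorant] gives /ɭ, j, ɲ, ɾ/.
Within that set, [−lateral] leaves /j, ɲ, ɾ/.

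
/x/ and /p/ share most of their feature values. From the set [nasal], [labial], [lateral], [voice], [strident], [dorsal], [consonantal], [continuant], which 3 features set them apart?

[continuant], [labial], [dorsal]

The two segments share [−nasal], [−lateral], [−voice], [−strident], [+consonantal]. The only features from the list on which they differ: /x/ is [+continuant] while /p/ is [−continuant]; /x/ is [−labial] while /p/ is [+labial]; /x/ is [+dorsal] while /p/ is [−dorsal].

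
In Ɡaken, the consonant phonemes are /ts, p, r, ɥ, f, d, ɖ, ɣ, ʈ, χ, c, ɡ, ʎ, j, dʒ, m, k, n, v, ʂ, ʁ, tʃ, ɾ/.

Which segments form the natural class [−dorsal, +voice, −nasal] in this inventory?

Eliminate segments failing any feature: /ts, p, f, ʈ, ʂ, tʃ/ are [−voice]; /ɥ, ɣ, χ, c, ɡ, ʎ, j, k, ʁ/ are [+dorsal]; /m, n/ are [+nasal]. The remaining /r, d, ɖ, dʒ, v, ɾ/ satisfy [−dorsal], [+voice], [−nasal].

r, d, ɖ, dʒ, v, ɾ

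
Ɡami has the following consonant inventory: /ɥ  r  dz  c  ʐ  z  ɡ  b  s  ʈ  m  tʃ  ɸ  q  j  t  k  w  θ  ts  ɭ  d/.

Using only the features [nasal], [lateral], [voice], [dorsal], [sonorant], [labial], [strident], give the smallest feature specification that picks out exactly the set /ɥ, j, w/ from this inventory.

[+sonorant, +dorsal]

/ɥ, j, w/ are all [+sonorant], [+dorsal], and no other segment in the inventory matches both values. Dropping any one of them over-generates: [+dorsal] alone would also admit /c, ɡ, q, k/; [+sonorant] alone would also admit /r, m, ɭ/. No other single listed feature picks out exactly this set either, so fewer than two features will not do.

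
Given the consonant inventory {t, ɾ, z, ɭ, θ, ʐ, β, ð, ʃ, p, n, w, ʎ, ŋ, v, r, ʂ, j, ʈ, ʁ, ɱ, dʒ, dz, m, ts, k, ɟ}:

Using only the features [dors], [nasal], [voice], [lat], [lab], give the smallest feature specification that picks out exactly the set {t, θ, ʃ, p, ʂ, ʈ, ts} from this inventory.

/t, θ, ʃ, p, ʂ, ʈ, ts/ are all [-voice], [-dorsal], and no other segment in the inventory matches both values. Dropping any one of them over-generates: [-dorsal] alone would also admit /ɾ, z, ɭ, ʐ, …/; [-voice] alone would also admit /k/. No other single listed feature picks out exactly this set either, so fewer than two features will not do.

[-voice, -dors]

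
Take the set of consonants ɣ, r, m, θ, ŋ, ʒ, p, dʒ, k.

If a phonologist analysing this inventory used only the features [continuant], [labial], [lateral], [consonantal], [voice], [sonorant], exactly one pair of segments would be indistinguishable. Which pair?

ʒ, ɣ

/ʒ/ (voiced postalveolar fricative) and /ɣ/ (voiced velar fricative) are both [+continuant], [−labial], [−lateral], [+consonantal], [+voice], [−sonorant], so none of the listed features separates them. (They do differ in [strident], [coronal] and [dorsal], which are not among the given features.) Every other pair in the inventory differs on at least one listed feature.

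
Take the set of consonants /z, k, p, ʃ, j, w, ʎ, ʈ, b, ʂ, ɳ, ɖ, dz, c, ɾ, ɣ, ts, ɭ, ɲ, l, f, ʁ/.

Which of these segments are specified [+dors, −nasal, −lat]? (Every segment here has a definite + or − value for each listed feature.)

Eliminate segments failing any feature: /z, p, ʃ, ʈ, b, ʂ, ɳ, ɖ, dz, ɾ, ts, ɭ, l, f/ are [−dorsal]; /ʎ/ is [+lateral]; /ɲ/ is [+nasal]. The remaining /k, j, w, c, ɣ, ʁ/ satisfy [+dorsal], [−nasal], [−lateral].

k, j, w, c, ɣ, ʁ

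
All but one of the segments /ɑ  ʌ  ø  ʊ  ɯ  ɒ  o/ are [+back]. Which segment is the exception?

ø

Every segment except /ø/ is [+back]. /ø/ (mid front rounded tense vowel) is [-back], so it is the exception.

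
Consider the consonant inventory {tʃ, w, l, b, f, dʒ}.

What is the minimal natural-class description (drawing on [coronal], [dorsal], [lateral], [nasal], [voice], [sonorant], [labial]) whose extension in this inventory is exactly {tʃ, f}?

[−voice]

Every target segment is [−voice] and no other inventory member is, so one feature is enough.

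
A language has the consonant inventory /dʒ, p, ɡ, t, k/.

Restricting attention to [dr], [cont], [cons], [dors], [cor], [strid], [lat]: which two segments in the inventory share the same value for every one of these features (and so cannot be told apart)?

Both /k/ and /ɡ/ are [-delayed release], [-continuant], [+consonantal], [+dorsal], [-coronal], [-strident], [-lateral]. Since the list omits [voice] — which does distinguish the voiceless velar stop from the voiced velar stop — this pair collapses; all other pairs remain distinct.

k, ɡ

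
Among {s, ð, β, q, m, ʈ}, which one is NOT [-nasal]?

m

Every segment except /m/ is [-nasal]. /m/ (bilabial nasal) is [+nasal], so it is the exception.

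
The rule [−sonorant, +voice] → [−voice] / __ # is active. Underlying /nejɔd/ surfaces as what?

[nejɔt]

Only the final segment /d/ is both word-final and matches the structural description. It is a voiced alveolar stop, so [−sonorant, +voice] holds; changing it to [−voice] with all other features held fixed yields /t/ (voiceless alveolar stop). No other segment meets both the structural description and the environment, so the output is [nejɔt].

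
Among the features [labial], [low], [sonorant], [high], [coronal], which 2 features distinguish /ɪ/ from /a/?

[high], [low]

The two segments share [−labial], [+sonorant], [−coronal]. The only features from the list on which they differ: /ɪ/ is [+high] while /a/ is [−high]; /ɪ/ is [−low] while /a/ is [+low].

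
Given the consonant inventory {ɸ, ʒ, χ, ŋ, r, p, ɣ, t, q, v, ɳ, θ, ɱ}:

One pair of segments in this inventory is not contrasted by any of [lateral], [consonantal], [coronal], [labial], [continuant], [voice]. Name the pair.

ʒ, r

Both /ʒ/ and /r/ are [−lateral], [+consonantal], [+coronal], [−labial], [+continuant], [+voice]. Since the list omits [sonorant], [strident] and [anterior] — which do distinguish the voiced postalveolar fricative from the alveolar trill — this pair collapses; all other pairs remain distinct.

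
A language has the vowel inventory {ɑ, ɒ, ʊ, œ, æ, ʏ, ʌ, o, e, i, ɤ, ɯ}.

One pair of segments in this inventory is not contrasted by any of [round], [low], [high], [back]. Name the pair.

Both /ɤ/ and /ʌ/ are [−round], [−low], [−high], [+back]. Since the list omits [tense] — which does distinguish the mid back unrounded tense vowel from the mid back unrounded lax vowel — this pair collapses; all other pairs remain distinct.

ɤ, ʌ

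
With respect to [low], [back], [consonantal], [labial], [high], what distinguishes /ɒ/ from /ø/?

/ɒ/ is the low back rounded vowel and /ø/ is the mid front rounded tense vowel. Both are [-consonantal], [+labial], [-high]. /ɒ/ is [+low] while /ø/ is [-low]; /ɒ/ is [+back] while /ø/ is [-back], so the distinguishing features are [low], [back].

[low], [back]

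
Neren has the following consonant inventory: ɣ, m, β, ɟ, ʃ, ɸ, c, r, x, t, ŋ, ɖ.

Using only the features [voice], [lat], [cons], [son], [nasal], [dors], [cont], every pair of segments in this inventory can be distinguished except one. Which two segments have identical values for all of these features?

ʃ, ɸ

/ʃ/ (voiceless postalveolar fricative) and /ɸ/ (voiceless bilabial fricative) are both [−voice], [−lateral], [+consonantal], [−sonorant], [−nasal], [−dorsal], [+continuant], so none of the listed features separates them. (They do differ in [strident], [labial] and [coronal], which are not among the given features.) Every other pair in the inventory differs on at least one listed feature.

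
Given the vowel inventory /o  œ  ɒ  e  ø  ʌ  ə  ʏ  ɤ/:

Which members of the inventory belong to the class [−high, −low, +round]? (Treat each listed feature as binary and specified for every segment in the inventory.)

o, œ, ø

Checking each segment against [−high], [−low], [+round]: /o/ (mid back rounded tense vowel), /œ/ (mid front rounded lax vowel), /ø/ (mid front rounded tense vowel) satisfy every feature; every other segment in the inventory fails at least one.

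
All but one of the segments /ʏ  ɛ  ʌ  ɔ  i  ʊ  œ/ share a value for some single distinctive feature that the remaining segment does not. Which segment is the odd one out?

i

[tense] groups all but one: /œ, ʊ, ʏ, ɛ, ɔ, ʌ/ share [−tense] while /i/ (high front unrounded tense vowel) alone is [+tense]. Removing any other segment would not leave a single-feature class that excludes it.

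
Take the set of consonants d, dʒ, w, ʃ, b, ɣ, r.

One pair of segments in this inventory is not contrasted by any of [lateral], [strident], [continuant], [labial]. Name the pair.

r, ɣ

Both /r/ and /ɣ/ are [−lateral], [−strident], [+continuant], [−labial]. Since the list omits [sonorant], [coronal] and [dorsal] — which do distinguish the alveolar trill from the voiced velar fricative — this pair collapses; all other pairs remain distinct.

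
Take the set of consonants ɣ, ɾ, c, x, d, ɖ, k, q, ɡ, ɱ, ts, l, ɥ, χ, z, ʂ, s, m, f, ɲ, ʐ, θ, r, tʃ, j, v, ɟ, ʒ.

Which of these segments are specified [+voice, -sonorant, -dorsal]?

d, ɖ, z, ʐ, v, ʒ

Checking each segment against [+voice], [-sonorant], [-dorsal]: /d/ (voiced alveolar stop), /ɖ/ (voiced retroflex stop), /z/ (voiced alveolar fricative), /ʐ/ (voiced retroflex fricative), /v/ (voiced labiodental fricative), /ʒ/ (voiced postalveolar fricative) satisfy every feature; every other segment in the inventory fails at least one.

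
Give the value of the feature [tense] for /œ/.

/œ/ is the mid front rounded lax vowel, hence [−tense].

[−tense]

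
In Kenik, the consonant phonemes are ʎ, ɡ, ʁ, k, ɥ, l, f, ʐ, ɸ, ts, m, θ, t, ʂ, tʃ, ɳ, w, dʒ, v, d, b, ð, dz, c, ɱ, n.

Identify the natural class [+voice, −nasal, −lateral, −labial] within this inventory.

Checking each segment against [+voice], [−nasal], [−lateral], [−labial]: /ɡ/ (voiced velar stop), /ʁ/ (voiced uvular fricative), /ʐ/ (voiced retroflex fricative), /dʒ/ (voiced postalveolar affricate), /d/ (voiced alveolar stop), /ð/ (voiced dental fricative), among others, satisfy every feature; every other segment in the inventory fails at least one.

ɡ, ʁ, ʐ, dʒ, d, ð, dz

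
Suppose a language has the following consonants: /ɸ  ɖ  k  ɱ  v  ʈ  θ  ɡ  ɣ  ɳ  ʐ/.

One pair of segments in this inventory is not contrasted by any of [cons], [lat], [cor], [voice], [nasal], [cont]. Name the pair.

ɣ, v

/ɣ/ (voiced velar fricative) and /v/ (voiced labiodental fricative) are both [+consonantal], [−lateral], [−coronal], [+voice], [−nasal], [+continuant], so none of the listed features separates them. (They do differ in [labial] and [dorsal], which are not among the given features.) Every other pair in the inventory differs on at least one listed feature.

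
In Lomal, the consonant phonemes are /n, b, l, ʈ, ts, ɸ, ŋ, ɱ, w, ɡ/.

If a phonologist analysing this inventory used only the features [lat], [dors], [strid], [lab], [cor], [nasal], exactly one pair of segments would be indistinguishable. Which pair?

On the given features, /ɸ/ and /b/ have an identical profile: [−lateral], [−dorsal], [−strident], [+labial], [−coronal], [−nasal]. No other two segments in the inventory coincide on all 6 features. (They do differ in [voice] and [continuant], which are not among the given features.)

ɸ, b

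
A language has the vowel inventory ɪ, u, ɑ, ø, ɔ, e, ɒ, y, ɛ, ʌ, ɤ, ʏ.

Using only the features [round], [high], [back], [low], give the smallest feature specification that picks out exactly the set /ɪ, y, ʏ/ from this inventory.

[+high, -back]

The class [+high], [-back] has exactly /ɪ, y, ʏ/ as its extension in this inventory. No smaller conjunction from the listed features achieves this: [-back] alone would also admit /ø, e, ɛ/; [+high] alone would also admit /u/; and checking the remaining single features turns up none with this extension.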